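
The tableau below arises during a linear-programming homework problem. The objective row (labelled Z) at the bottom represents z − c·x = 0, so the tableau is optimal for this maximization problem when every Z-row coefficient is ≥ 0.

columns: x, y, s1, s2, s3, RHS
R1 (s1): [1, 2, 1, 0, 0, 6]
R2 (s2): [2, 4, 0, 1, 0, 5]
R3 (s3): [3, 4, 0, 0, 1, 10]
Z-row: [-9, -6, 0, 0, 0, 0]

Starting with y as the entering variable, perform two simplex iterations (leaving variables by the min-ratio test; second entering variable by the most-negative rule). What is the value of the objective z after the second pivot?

45/2

Ratio test on column y — row 1: 6/2 = 3; row 2: 5/4 = 5/4; row 3: 10/4 = 5/2. Minimum is 5/4 at row 2 (s2 leaves); pivot element 4.
Pivot on row 2; the Z-row RHS becomes 0 − (-6)·(5/4) = 15/2.
Next entering variable (most negative Z-row entry -6): x.
Ratio test on column x — row 1: entry 0 ≤ 0; row 2: (5/4)/(1/2) = 5/2; row 3: 5/1 = 5. Minimum is 5/2 at row 2 (y leaves); pivot element 1/2.
After the second pivot the Z-row RHS is 15/2 − (-6)·(5/2) = 45/2.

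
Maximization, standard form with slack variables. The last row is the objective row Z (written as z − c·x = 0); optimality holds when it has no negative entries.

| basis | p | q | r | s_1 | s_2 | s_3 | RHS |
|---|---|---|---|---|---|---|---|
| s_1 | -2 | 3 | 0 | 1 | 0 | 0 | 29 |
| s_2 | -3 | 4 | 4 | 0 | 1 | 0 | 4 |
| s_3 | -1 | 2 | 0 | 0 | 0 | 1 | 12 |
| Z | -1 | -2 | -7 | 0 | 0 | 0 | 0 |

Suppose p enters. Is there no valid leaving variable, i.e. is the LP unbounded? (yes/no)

Every constraint-row entry in column p is ≤ 0, so increasing p is unbounded.

yes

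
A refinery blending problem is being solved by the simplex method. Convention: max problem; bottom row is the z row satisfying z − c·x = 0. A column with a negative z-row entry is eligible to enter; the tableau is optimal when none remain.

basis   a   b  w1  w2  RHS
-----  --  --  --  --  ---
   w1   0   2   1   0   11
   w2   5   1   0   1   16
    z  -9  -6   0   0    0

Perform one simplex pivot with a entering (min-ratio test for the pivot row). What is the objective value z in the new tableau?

Ratio test on column a — row 1: entry 0 ≤ 0; row 2: 16/5 = 16/5. Minimum is 16/5 at row 2 (w2 leaves); pivot element 5.
Pivot on row 2; the z-row RHS becomes 0 − (-9)·(16/5) = 144/5.

144/5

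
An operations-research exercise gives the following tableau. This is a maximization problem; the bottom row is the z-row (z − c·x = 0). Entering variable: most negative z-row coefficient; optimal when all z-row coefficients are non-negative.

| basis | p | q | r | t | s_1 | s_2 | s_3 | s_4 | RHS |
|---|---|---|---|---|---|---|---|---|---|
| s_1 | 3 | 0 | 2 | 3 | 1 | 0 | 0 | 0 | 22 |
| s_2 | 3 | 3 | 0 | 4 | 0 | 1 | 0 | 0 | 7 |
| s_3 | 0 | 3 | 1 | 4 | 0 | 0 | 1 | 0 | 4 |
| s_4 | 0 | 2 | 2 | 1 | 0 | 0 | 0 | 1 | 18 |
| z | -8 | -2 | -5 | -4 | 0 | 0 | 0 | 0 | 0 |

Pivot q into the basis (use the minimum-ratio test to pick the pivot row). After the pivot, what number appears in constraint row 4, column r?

4/3

Ratio test on column q — row 1: entry 0 ≤ 0; row 2: 7/3 = 7/3; row 3: 4/3 = 4/3; row 4: 18/2 = 9. Minimum is 4/3 at row 3 (s_3 leaves); pivot element 3.
Divide row 3 by 3; eliminate column q from the other rows.
Row 4 update in column r: 2 − 2·(1/3) = 4/3.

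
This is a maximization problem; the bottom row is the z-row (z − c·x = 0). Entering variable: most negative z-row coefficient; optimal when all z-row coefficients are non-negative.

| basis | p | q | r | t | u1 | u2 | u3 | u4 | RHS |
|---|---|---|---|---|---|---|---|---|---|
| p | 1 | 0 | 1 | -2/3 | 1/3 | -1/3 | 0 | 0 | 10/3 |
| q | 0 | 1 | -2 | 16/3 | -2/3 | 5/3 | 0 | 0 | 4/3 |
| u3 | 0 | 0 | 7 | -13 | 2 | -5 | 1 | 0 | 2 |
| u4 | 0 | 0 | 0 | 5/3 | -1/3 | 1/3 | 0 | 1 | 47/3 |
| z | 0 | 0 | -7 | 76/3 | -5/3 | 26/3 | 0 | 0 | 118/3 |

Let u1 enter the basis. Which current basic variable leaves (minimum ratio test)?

Column u1 entries and ratios — p: (10/3)/(1/3) = 10; q: -2/3 ≤ 0, skip; u3: 2/2 = 1; u4: -1/3 ≤ 0, skip.
Smallest ratio is 1 in the row of u3, so u3 leaves.

u3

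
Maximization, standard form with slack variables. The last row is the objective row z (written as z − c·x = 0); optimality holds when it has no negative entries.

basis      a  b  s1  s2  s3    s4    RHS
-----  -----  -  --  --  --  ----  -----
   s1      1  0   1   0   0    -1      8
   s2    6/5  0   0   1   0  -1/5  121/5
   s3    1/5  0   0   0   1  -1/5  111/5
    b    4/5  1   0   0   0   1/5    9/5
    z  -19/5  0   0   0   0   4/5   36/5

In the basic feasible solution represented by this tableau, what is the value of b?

9/5

b is basic (row 4); its value is the RHS of that row, 9/5.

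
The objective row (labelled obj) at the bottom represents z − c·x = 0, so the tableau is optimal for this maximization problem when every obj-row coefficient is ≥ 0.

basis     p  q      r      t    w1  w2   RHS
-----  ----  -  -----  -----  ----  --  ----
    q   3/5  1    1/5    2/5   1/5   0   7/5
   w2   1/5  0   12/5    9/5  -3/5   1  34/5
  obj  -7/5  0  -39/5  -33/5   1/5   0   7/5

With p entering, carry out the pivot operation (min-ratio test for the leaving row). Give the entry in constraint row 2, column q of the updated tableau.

Ratio test on column p — row 1: (7/5)/(3/5) = 7/3; row 2: (34/5)/(1/5) = 34. Minimum is 7/3 at row 1 (q leaves); pivot element 3/5.
Divide row 1 by 3/5; eliminate column p from the other rows.
Row 2 update in column q: 0 − (1/5)·(5/3) = -1/3.

-1/3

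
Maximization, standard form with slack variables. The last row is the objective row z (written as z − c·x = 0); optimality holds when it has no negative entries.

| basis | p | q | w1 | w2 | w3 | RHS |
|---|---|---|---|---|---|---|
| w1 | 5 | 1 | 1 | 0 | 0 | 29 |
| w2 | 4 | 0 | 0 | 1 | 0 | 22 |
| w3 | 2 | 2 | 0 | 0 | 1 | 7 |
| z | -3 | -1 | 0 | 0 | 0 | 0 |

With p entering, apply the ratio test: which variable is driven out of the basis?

w3

Column p entries and ratios — w1: 29/5 = 29/5; w2: 22/4 = 11/2; w3: 7/2 = 7/2.
Smallest ratio is 7/2 in the row of w3, so w3 leaves.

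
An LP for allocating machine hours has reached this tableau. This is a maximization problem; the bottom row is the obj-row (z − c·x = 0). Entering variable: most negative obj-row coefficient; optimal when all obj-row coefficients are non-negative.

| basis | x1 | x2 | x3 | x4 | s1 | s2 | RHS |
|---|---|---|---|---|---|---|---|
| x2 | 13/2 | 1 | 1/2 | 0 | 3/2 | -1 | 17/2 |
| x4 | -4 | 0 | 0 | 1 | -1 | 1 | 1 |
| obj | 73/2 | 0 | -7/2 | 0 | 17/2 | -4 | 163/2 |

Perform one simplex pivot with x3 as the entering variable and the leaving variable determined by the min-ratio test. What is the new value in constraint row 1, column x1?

Ratio test on column x3 — row 1: (17/2)/(1/2) = 17; row 2: entry 0 ≤ 0. Minimum is 17 at row 1 (x2 leaves); pivot element 1/2.
Divide row 1 by 1/2; eliminate column x3 from the other rows.
In the new row 1, the x1 entry is the old entry divided by the pivot: (13/2)/(1/2) = 13.

13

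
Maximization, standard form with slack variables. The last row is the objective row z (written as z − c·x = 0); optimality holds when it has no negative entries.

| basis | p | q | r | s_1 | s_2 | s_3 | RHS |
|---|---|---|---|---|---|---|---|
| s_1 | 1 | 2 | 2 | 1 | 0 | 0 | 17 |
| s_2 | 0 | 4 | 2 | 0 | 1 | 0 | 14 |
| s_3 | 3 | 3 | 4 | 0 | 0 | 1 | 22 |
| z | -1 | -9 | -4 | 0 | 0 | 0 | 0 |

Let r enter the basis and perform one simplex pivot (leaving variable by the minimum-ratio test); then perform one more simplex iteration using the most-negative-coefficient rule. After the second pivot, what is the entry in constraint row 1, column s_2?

-1/5

Ratio test on column r — row 1: 17/2 = 17/2; row 2: 14/2 = 7; row 3: 22/4 = 11/2. Minimum is 11/2 at row 3 (s_3 leaves); pivot element 4.
Divide row 3 by 4; eliminate column r from the other rows.
Second iteration: most negative z-row entry is -6 in column q, so q enters.
Ratio test on column q — row 1: 6/(1/2) = 12; row 2: 3/(5/2) = 6/5; row 3: (11/2)/(3/4) = 22/3. Minimum is 6/5 at row 2 (s_2 leaves); pivot element 5/2.
Divide row 2 by 5/2; eliminate column q from the other rows.
After both pivots, the entry at constraint row 1, column s_2 is -1/5.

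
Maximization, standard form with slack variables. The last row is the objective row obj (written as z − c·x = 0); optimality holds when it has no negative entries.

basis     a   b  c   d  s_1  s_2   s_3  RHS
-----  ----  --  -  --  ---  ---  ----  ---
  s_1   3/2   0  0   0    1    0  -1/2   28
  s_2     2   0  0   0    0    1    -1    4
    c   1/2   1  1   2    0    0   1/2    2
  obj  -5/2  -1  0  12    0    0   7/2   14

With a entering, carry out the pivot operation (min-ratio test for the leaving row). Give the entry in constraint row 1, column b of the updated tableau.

0

Ratio test on column a — row 1: 28/(3/2) = 56/3; row 2: 4/2 = 2; row 3: 2/(1/2) = 4. Minimum is 2 at row 2 (s_2 leaves); pivot element 2.
Divide row 2 by 2; eliminate column a from the other rows.
Row 1 update in column b: 0 − (3/2)·0 = 0.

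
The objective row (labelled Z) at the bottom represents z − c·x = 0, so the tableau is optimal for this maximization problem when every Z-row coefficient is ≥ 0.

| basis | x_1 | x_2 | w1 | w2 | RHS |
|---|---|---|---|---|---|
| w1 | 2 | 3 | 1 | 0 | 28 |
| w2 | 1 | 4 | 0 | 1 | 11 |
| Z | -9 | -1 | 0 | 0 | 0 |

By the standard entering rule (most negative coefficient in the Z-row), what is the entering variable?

x_1

Negative Z-row entries: x_1: -9, x_2: -1.
The most negative is -9 in column x_1, so x_1 enters.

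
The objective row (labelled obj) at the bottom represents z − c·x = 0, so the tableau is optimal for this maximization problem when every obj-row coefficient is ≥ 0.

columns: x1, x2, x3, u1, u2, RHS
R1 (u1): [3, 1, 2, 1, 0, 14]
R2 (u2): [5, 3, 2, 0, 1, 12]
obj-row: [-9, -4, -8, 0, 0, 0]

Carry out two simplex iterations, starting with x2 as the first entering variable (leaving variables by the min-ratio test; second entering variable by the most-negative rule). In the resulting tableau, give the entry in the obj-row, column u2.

Ratio test on column x2 — row 1: 14/1 = 14; row 2: 12/3 = 4. Minimum is 4 at row 2 (u2 leaves); pivot element 3.
Divide row 2 by 3; eliminate column x2 from the other rows.
Second iteration: most negative obj-row entry is -16/3 in column x3, so x3 enters.
Ratio test on column x3 — row 1: 10/(4/3) = 15/2; row 2: 4/(2/3) = 6. Minimum is 6 at row 2 (x2 leaves); pivot element 2/3.
Divide row 2 by 2/3; eliminate column x3 from the other rows.
After both pivots, the entry at the obj-row, column u2 is 4.

4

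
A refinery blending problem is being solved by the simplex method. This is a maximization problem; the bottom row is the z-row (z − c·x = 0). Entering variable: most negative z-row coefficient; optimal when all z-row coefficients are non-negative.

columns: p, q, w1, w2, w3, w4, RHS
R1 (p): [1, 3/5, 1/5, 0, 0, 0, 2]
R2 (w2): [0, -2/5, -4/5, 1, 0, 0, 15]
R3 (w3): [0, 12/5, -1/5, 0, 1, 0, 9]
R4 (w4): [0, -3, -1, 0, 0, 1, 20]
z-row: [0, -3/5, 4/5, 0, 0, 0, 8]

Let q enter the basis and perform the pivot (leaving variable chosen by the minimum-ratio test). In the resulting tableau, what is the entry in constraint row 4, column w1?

Ratio test on column q — row 1: 2/(3/5) = 10/3; row 2: entry -2/5 ≤ 0; row 3: 9/(12/5) = 15/4; row 4: entry -3 ≤ 0. Minimum is 10/3 at row 1 (p leaves); pivot element 3/5.
Divide row 1 by 3/5; eliminate column q from the other rows.
Row 4 update in column w1: -1 − (-3)·(1/3) = 0.

0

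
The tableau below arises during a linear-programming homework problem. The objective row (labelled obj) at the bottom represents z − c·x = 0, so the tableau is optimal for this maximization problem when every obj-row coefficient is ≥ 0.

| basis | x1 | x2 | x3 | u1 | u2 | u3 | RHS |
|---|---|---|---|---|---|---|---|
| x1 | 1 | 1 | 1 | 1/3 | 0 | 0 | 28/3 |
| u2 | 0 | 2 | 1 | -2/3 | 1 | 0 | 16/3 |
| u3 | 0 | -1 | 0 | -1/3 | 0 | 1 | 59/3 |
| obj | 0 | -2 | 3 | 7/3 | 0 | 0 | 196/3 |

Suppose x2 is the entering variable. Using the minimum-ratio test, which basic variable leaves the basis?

u2

Column x2 entries and ratios — x1: (28/3)/1 = 28/3; u2: (16/3)/2 = 8/3; u3: -1 ≤ 0, skip.
Smallest ratio is 8/3 in the row of u2, so u2 leaves.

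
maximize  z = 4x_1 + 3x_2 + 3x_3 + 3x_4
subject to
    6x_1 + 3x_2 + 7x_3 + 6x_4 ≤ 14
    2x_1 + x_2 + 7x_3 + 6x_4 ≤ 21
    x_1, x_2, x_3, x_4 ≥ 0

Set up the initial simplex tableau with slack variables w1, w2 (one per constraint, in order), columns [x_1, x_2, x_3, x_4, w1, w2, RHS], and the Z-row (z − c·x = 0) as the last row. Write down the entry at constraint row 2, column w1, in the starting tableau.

Slack w1 belongs to constraint 1; its column is the unit vector e_1, so the entry in row 2 is 0.

0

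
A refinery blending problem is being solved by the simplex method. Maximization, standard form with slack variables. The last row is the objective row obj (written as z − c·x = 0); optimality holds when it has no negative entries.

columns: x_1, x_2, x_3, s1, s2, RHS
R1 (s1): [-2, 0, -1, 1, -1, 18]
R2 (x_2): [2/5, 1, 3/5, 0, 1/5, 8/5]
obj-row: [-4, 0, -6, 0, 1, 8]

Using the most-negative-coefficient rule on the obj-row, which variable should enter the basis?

x_3

Negative obj-row entries: x_1: -4, x_3: -6.
The most negative is -6 in column x_3, so x_3 enters.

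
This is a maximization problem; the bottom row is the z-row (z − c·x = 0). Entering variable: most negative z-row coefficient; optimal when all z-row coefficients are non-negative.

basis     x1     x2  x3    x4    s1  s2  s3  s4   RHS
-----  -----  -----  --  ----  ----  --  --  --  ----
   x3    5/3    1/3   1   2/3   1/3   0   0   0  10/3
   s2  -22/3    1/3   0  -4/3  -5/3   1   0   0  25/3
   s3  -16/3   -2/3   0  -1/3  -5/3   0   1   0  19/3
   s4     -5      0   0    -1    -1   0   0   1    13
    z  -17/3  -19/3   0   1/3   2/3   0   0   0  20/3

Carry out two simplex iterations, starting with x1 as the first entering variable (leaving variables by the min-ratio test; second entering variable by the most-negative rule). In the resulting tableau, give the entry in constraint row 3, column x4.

Ratio test on column x1 — row 1: (10/3)/(5/3) = 2; row 2: entry -22/3 ≤ 0; row 3: entry -16/3 ≤ 0; row 4: entry -5 ≤ 0. Minimum is 2 at row 1 (x3 leaves); pivot element 5/3.
Divide row 1 by 5/3; eliminate column x1 from the other rows.
Second iteration: most negative z-row entry is -26/5 in column x2, so x2 enters.
Ratio test on column x2 — row 1: 2/(1/5) = 10; row 2: 23/(9/5) = 115/9; row 3: 17/(2/5) = 85/2; row 4: 23/1 = 23. Minimum is 10 at row 1 (x1 leaves); pivot element 1/5.
Divide row 1 by 1/5; eliminate column x2 from the other rows.
After both pivots, the entry at constraint row 3, column x4 is 1.

1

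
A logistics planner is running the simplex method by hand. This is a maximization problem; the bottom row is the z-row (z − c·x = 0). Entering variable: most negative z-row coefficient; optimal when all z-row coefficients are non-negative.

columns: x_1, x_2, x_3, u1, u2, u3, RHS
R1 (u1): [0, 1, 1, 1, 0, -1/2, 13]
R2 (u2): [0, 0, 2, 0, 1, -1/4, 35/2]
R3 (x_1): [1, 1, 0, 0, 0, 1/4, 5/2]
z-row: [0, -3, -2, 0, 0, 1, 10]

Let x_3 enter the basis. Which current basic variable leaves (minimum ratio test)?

u2

Column x_3 entries and ratios — u1: 13/1 = 13; u2: (35/2)/2 = 35/4; x_1: 0 ≤ 0, skip.
Smallest ratio is 35/4 in the row of u2, so u2 leaves.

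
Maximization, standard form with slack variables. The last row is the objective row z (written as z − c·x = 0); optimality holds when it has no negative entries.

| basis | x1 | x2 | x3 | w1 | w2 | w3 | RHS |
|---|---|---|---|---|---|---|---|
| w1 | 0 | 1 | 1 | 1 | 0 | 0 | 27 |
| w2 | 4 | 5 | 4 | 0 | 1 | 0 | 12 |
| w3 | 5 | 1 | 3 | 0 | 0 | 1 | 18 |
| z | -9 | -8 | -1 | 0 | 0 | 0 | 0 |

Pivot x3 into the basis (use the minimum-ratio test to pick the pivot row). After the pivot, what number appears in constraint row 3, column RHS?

Ratio test on column x3 — row 1: 27/1 = 27; row 2: 12/4 = 3; row 3: 18/3 = 6. Minimum is 3 at row 2 (w2 leaves); pivot element 4.
Divide row 2 by 4; eliminate column x3 from the other rows.
Row 3 update in column RHS: 18 − 3·3 = 9.

9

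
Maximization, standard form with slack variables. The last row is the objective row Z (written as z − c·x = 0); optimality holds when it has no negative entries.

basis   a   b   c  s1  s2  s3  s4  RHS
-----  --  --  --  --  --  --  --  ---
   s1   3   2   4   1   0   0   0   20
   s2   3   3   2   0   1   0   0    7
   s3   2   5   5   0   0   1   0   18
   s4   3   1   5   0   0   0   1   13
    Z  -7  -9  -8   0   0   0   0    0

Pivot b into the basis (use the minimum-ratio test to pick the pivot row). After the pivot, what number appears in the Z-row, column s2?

Ratio test on column b — row 1: 20/2 = 10; row 2: 7/3 = 7/3; row 3: 18/5 = 18/5; row 4: 13/1 = 13. Minimum is 7/3 at row 2 (s2 leaves); pivot element 3.
Divide row 2 by 3; eliminate column b from the other rows.
Z-row update in column s2: 0 − (-9)·(1/3) = 3.

3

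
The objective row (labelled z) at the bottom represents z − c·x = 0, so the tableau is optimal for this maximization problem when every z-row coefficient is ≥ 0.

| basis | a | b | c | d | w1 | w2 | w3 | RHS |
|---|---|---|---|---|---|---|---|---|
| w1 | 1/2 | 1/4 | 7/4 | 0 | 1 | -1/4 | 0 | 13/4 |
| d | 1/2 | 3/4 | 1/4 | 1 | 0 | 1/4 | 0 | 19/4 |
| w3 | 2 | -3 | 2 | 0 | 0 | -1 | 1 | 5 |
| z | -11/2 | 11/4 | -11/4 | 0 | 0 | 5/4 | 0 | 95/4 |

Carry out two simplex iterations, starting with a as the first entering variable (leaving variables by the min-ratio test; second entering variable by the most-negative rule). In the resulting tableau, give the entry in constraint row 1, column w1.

Ratio test on column a — row 1: (13/4)/(1/2) = 13/2; row 2: (19/4)/(1/2) = 19/2; row 3: 5/2 = 5/2. Minimum is 5/2 at row 3 (w3 leaves); pivot element 2.
Divide row 3 by 2; eliminate column a from the other rows.
Second iteration: most negative z-row entry is -11/2 in column b, so b enters.
Ratio test on column b — row 1: 2/1 = 2; row 2: (7/2)/(3/2) = 7/3; row 3: entry -3/2 ≤ 0. Minimum is 2 at row 1 (w1 leaves); pivot element 1.
Divide row 1 by 1; eliminate column b from the other rows.
After both pivots, the entry at constraint row 1, column w1 is 1.

1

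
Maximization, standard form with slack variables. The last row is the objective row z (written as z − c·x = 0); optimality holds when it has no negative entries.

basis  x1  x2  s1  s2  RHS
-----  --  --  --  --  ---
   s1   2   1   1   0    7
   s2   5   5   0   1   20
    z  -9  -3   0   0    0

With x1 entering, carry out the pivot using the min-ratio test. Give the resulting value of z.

63/2

Ratio test on column x1 — row 1: 7/2 = 7/2; row 2: 20/5 = 4. Minimum is 7/2 at row 1 (s1 leaves); pivot element 2.
Pivot on row 1; the z-row RHS becomes 0 − (-9)·(7/2) = 63/2.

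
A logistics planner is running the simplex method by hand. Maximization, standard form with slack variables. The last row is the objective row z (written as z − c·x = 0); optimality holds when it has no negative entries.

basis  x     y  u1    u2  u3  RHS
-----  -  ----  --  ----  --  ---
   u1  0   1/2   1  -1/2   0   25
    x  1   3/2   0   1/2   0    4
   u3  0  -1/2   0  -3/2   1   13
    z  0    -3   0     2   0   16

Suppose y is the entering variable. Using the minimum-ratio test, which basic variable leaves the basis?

Column y entries and ratios — u1: 25/(1/2) = 50; x: 4/(3/2) = 8/3; u3: -1/2 ≤ 0, skip.
Smallest ratio is 8/3 in the row of x, so x leaves.

x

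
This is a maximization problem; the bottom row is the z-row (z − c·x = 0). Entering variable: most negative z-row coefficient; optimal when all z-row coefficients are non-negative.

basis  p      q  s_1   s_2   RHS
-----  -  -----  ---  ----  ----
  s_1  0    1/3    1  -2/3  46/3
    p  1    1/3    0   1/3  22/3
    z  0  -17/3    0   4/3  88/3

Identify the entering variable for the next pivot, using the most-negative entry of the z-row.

q

Negative z-row entries: q: -17/3.
The most negative is -17/3 in column q, so q enters.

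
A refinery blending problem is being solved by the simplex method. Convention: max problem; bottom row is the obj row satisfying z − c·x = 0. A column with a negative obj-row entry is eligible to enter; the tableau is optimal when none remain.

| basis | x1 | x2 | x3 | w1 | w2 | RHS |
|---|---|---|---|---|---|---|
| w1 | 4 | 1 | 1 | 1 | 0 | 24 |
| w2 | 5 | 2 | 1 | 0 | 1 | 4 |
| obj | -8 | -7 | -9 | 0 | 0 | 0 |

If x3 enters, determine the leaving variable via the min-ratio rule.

w2

Column x3 entries and ratios — w1: 24/1 = 24; w2: 4/1 = 4.
Smallest ratio is 4 in the row of w2, so w2 leaves.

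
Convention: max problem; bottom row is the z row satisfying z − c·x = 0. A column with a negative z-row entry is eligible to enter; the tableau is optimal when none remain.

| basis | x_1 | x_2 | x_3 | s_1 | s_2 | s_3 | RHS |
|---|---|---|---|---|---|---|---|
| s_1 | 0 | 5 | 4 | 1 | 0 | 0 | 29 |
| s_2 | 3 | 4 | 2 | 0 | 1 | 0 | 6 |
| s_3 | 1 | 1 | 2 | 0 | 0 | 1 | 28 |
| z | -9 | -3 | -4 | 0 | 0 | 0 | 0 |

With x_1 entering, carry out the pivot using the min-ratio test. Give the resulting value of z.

18

Ratio test on column x_1 — row 1: entry 0 ≤ 0; row 2: 6/3 = 2; row 3: 28/1 = 28. Minimum is 2 at row 2 (s_2 leaves); pivot element 3.
Pivot on row 2; the z-row RHS becomes 0 − (-9)·2 = 18.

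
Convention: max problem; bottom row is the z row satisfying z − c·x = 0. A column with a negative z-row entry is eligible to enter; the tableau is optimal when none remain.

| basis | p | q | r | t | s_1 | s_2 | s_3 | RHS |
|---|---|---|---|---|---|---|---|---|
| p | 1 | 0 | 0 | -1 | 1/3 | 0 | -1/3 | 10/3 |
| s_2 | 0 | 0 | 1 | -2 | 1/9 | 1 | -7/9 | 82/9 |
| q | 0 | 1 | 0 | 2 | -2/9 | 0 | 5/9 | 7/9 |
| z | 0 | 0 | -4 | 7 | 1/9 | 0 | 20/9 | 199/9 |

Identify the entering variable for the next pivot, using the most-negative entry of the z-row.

r

Negative z-row entries: r: -4.
The most negative is -4 in column r, so r enters.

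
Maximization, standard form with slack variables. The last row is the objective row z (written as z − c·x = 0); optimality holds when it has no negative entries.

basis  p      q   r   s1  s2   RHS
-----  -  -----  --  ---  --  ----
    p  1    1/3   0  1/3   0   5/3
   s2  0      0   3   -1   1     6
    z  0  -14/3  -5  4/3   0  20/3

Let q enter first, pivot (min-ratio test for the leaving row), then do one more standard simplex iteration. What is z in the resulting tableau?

40

Ratio test on column q — row 1: (5/3)/(1/3) = 5; row 2: entry 0 ≤ 0. Minimum is 5 at row 1 (p leaves); pivot element 1/3.
Pivot on row 1; the z-row RHS becomes 20/3 − (-14/3)·5 = 30.
Next entering variable (most negative z-row entry -5): r.
Ratio test on column r — row 1: entry 0 ≤ 0; row 2: 6/3 = 2. Minimum is 2 at row 2 (s2 leaves); pivot element 3.
After the second pivot the z-row RHS is 30 − (-5)·2 = 40.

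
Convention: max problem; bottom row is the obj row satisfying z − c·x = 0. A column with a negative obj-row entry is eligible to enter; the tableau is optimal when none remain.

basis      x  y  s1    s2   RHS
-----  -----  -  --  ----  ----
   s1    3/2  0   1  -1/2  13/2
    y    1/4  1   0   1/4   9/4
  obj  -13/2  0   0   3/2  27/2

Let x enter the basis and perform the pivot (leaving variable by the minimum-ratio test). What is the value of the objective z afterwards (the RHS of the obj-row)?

Ratio test on column x — row 1: (13/2)/(3/2) = 13/3; row 2: (9/4)/(1/4) = 9. Minimum is 13/3 at row 1 (s1 leaves); pivot element 3/2.
Pivot on row 1; the obj-row RHS becomes 27/2 − (-13/2)·(13/3) = 125/3.

125/3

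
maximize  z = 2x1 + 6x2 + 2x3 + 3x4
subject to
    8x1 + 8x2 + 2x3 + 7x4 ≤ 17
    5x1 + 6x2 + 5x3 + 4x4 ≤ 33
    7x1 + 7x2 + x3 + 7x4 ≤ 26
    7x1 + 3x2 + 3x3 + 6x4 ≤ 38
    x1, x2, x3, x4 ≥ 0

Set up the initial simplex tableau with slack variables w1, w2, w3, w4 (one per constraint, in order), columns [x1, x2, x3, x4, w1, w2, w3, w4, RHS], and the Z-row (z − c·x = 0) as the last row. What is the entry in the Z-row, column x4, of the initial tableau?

The Z-row carries the negated objective coefficients: the x4 entry is -3.

-3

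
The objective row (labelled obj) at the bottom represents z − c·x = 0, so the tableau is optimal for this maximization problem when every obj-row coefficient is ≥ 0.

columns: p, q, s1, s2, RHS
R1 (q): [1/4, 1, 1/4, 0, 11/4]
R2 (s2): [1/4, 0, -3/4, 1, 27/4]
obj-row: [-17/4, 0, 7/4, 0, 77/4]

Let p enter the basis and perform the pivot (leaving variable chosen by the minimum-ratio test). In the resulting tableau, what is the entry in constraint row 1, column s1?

1

Ratio test on column p — row 1: (11/4)/(1/4) = 11; row 2: (27/4)/(1/4) = 27. Minimum is 11 at row 1 (q leaves); pivot element 1/4.
Divide row 1 by 1/4; eliminate column p from the other rows.
In the new row 1, the s1 entry is the old entry divided by the pivot: (1/4)/(1/4) = 1.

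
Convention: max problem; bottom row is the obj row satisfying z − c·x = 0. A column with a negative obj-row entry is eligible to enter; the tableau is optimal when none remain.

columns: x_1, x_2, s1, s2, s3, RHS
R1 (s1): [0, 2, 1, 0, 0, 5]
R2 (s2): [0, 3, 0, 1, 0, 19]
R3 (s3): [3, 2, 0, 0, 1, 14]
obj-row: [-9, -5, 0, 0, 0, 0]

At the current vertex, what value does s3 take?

s3 is basic (row 3); its value is the RHS of that row, 14.

14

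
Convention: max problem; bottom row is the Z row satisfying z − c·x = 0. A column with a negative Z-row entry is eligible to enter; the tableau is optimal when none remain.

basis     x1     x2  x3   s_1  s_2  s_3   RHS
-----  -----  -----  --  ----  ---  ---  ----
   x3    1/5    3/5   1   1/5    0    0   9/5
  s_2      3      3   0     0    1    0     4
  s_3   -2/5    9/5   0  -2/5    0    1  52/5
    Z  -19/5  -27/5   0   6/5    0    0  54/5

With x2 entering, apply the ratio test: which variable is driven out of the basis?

s_2

Column x2 entries and ratios — x3: (9/5)/(3/5) = 3; s_2: 4/3 = 4/3; s_3: (52/5)/(9/5) = 52/9.
Smallest ratio is 4/3 in the row of s_2, so s_2 leaves.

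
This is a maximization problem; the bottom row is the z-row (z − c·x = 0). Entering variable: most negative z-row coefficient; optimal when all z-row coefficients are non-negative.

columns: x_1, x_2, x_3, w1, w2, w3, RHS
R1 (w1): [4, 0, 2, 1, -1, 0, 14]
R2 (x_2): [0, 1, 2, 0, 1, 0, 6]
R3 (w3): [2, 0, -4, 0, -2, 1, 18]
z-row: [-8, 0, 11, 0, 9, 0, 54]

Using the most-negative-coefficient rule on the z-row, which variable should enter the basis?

Negative z-row entries: x_1: -8.
The most negative is -8 in column x_1, so x_1 enters.

x_1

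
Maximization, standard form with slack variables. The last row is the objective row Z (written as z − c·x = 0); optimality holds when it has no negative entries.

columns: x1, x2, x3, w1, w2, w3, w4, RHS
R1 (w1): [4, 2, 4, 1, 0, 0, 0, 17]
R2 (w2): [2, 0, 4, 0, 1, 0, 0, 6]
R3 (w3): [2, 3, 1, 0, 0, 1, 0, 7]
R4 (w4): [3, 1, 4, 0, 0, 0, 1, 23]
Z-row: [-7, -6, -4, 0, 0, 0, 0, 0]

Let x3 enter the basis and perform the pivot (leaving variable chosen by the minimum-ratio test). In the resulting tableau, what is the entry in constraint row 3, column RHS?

Ratio test on column x3 — row 1: 17/4 = 17/4; row 2: 6/4 = 3/2; row 3: 7/1 = 7; row 4: 23/4 = 23/4. Minimum is 3/2 at row 2 (w2 leaves); pivot element 4.
Divide row 2 by 4; eliminate column x3 from the other rows.
Row 3 update in column RHS: 7 − 1·(3/2) = 11/2.

11/2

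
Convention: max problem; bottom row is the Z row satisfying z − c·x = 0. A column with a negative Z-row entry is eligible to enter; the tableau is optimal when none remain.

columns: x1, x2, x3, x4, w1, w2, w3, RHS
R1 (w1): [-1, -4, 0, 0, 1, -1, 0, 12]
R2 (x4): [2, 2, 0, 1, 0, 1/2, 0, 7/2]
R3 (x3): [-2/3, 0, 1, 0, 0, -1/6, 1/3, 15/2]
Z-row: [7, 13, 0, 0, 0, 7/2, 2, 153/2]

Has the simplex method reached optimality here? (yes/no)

Every Z-row coefficient is ≥ 0, so the tableau is optimal.

yes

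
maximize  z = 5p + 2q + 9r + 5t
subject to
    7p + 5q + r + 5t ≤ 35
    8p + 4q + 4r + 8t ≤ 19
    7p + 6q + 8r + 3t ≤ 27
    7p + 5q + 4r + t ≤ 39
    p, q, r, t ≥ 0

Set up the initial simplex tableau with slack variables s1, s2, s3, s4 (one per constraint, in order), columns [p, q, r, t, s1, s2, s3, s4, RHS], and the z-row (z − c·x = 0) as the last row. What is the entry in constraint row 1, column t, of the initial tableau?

5

Constraint 1 has coefficient 5 on t.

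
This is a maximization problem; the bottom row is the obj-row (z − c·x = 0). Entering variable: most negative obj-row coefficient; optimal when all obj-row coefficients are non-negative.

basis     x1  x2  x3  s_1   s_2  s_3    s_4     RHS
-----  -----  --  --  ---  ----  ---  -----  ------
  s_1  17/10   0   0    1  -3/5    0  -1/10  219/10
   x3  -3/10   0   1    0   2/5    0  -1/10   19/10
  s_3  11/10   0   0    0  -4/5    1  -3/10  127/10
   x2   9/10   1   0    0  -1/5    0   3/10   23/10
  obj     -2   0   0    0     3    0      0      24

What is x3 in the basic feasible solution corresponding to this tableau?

x3 is basic (row 2); its value is the RHS of that row, 19/10.

19/10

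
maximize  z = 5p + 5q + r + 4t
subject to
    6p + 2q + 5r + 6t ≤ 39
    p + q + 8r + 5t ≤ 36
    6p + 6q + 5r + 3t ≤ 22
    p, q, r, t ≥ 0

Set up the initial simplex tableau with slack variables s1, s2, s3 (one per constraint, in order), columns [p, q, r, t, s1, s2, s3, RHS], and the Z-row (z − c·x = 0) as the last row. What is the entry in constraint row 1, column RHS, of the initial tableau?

39

The RHS of constraint 1 is b_1 = 39.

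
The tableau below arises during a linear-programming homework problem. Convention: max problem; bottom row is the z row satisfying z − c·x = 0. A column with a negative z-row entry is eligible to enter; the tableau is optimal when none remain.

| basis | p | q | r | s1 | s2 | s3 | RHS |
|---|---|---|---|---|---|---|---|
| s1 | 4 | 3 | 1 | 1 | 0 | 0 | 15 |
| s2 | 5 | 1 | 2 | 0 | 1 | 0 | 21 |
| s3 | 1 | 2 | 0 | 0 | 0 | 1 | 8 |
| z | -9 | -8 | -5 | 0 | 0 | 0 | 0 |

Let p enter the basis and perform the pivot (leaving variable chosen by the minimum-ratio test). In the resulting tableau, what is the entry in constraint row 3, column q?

Ratio test on column p — row 1: 15/4 = 15/4; row 2: 21/5 = 21/5; row 3: 8/1 = 8. Minimum is 15/4 at row 1 (s1 leaves); pivot element 4.
Divide row 1 by 4; eliminate column p from the other rows.
Row 3 update in column q: 2 − 1·(3/4) = 5/4.

5/4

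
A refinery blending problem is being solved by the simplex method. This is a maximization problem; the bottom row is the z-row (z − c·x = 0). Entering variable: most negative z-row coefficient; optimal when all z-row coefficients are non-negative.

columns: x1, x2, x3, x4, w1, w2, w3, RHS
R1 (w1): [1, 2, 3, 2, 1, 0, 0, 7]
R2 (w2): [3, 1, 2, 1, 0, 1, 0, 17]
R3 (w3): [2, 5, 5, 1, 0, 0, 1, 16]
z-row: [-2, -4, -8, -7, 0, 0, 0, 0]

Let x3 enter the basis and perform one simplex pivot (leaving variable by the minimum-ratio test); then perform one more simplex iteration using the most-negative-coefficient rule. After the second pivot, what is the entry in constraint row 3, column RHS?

Ratio test on column x3 — row 1: 7/3 = 7/3; row 2: 17/2 = 17/2; row 3: 16/5 = 16/5. Minimum is 7/3 at row 1 (w1 leaves); pivot element 3.
Divide row 1 by 3; eliminate column x3 from the other rows.
Second iteration: most negative z-row entry is -5/3 in column x4, so x4 enters.
Ratio test on column x4 — row 1: (7/3)/(2/3) = 7/2; row 2: entry -1/3 ≤ 0; row 3: entry -7/3 ≤ 0. Minimum is 7/2 at row 1 (x3 leaves); pivot element 2/3.
Divide row 1 by 2/3; eliminate column x4 from the other rows.
After both pivots, the entry at constraint row 3, column RHS is 25/2.

25/2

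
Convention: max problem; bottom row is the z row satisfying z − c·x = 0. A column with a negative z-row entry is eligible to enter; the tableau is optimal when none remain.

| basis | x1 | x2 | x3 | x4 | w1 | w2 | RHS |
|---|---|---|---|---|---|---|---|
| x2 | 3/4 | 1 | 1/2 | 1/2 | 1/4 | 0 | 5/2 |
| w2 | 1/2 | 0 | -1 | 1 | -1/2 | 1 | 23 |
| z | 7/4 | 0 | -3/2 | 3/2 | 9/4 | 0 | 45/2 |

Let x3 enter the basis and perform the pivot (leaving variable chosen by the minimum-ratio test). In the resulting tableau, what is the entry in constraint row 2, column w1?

Ratio test on column x3 — row 1: (5/2)/(1/2) = 5; row 2: entry -1 ≤ 0. Minimum is 5 at row 1 (x2 leaves); pivot element 1/2.
Divide row 1 by 1/2; eliminate column x3 from the other rows.
Row 2 update in column w1: -1/2 − (-1)·(1/2) = 0.

0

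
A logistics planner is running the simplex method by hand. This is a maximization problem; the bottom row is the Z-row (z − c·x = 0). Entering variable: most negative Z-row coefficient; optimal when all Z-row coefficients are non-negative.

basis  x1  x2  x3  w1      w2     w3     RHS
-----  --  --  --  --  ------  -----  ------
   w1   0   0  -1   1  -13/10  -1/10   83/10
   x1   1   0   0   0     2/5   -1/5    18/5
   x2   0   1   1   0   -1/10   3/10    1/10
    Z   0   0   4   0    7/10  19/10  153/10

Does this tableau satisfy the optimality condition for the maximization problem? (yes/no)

yes

Every Z-row coefficient is ≥ 0, so the tableau is optimal.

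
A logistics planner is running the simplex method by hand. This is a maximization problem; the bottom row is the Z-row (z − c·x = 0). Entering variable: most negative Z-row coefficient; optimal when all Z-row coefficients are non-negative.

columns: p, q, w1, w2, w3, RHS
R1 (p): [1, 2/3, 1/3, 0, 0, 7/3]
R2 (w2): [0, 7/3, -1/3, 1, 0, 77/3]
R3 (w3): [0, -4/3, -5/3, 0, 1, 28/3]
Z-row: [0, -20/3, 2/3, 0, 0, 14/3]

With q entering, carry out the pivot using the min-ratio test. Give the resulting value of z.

28

Ratio test on column q — row 1: (7/3)/(2/3) = 7/2; row 2: (77/3)/(7/3) = 11; row 3: entry -4/3 ≤ 0. Minimum is 7/2 at row 1 (p leaves); pivot element 2/3.
Pivot on row 1; the Z-row RHS becomes 14/3 − (-20/3)·(7/2) = 28.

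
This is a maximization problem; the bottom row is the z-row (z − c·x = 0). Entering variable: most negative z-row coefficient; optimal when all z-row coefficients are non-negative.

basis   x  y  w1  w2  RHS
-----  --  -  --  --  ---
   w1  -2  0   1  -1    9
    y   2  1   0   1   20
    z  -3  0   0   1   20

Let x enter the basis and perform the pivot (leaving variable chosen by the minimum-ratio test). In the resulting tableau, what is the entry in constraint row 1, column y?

Ratio test on column x — row 1: entry -2 ≤ 0; row 2: 20/2 = 10. Minimum is 10 at row 2 (y leaves); pivot element 2.
Divide row 2 by 2; eliminate column x from the other rows.
Row 1 update in column y: 0 − (-2)·(1/2) = 1.

1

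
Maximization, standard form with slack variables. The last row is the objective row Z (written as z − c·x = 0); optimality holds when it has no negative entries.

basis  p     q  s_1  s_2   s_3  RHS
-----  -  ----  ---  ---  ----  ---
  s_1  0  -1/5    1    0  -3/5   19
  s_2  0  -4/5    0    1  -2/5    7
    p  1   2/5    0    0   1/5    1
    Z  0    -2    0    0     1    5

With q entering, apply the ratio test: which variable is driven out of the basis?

p

Column q entries and ratios — s_1: -1/5 ≤ 0, skip; s_2: -4/5 ≤ 0, skip; p: 1/(2/5) = 5/2.
Smallest ratio is 5/2 in the row of p, so p leaves.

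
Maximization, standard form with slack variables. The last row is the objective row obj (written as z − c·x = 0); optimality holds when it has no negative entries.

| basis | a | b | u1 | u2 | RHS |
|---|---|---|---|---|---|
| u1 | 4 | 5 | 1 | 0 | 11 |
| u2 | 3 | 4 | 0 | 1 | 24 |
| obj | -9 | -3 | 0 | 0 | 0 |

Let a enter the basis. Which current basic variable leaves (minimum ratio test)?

u1

Column a entries and ratios — u1: 11/4 = 11/4; u2: 24/3 = 8.
Smallest ratio is 11/4 in the row of u1, so u1 leaves.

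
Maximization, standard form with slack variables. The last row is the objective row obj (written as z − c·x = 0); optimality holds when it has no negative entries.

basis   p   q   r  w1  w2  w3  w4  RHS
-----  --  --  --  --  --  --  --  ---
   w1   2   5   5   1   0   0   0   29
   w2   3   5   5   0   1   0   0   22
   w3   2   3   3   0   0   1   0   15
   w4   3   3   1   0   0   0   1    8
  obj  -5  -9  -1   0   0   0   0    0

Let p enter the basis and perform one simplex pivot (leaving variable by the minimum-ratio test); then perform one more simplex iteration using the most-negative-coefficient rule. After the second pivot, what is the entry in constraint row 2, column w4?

Ratio test on column p — row 1: 29/2 = 29/2; row 2: 22/3 = 22/3; row 3: 15/2 = 15/2; row 4: 8/3 = 8/3. Minimum is 8/3 at row 4 (w4 leaves); pivot element 3.
Divide row 4 by 3; eliminate column p from the other rows.
Second iteration: most negative obj-row entry is -4 in column q, so q enters.
Ratio test on column q — row 1: (71/3)/3 = 71/9; row 2: 14/2 = 7; row 3: (29/3)/1 = 29/3; row 4: (8/3)/1 = 8/3. Minimum is 8/3 at row 4 (p leaves); pivot element 1.
Divide row 4 by 1; eliminate column q from the other rows.
After both pivots, the entry at constraint row 2, column w4 is -5/3.

-5/3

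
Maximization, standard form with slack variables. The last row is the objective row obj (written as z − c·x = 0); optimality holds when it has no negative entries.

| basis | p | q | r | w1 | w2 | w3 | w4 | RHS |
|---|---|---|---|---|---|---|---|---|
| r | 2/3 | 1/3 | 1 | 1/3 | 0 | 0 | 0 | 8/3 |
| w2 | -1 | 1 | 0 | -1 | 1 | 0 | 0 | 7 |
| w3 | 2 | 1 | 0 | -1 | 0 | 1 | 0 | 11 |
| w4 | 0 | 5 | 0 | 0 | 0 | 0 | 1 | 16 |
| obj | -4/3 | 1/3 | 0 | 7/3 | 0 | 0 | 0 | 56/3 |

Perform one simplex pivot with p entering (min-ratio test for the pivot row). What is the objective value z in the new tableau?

Ratio test on column p — row 1: (8/3)/(2/3) = 4; row 2: entry -1 ≤ 0; row 3: 11/2 = 11/2; row 4: entry 0 ≤ 0. Minimum is 4 at row 1 (r leaves); pivot element 2/3.
Pivot on row 1; the obj-row RHS becomes 56/3 − (-4/3)·4 = 24.

24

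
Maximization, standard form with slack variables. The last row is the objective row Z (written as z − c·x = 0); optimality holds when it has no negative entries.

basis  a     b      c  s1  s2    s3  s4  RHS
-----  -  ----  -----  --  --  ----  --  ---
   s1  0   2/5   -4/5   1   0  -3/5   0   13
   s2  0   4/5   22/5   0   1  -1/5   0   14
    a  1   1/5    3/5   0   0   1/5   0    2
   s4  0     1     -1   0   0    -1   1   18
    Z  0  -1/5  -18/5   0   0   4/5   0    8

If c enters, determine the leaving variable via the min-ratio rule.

s2

Column c entries and ratios — s1: -4/5 ≤ 0, skip; s2: 14/(22/5) = 35/11; a: 2/(3/5) = 10/3; s4: -1 ≤ 0, skip.
Smallest ratio is 35/11 in the row of s2, so s2 leaves.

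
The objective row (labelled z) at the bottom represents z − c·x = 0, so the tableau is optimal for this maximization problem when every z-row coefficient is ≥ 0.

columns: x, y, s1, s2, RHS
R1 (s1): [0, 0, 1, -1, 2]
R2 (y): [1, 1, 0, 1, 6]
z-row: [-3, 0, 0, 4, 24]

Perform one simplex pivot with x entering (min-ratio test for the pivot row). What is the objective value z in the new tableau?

42

Ratio test on column x — row 1: entry 0 ≤ 0; row 2: 6/1 = 6. Minimum is 6 at row 2 (y leaves); pivot element 1.
Pivot on row 2; the z-row RHS becomes 24 − (-3)·6 = 42.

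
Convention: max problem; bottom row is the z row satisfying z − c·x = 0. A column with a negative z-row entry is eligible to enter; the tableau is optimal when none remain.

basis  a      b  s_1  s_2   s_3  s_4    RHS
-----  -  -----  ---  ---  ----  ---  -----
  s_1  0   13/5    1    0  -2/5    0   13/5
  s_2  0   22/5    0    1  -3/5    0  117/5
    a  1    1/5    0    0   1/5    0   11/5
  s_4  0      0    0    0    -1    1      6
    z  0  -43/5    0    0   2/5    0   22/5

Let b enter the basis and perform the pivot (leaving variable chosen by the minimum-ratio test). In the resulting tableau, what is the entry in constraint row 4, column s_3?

-1

Ratio test on column b — row 1: (13/5)/(13/5) = 1; row 2: (117/5)/(22/5) = 117/22; row 3: (11/5)/(1/5) = 11; row 4: entry 0 ≤ 0. Minimum is 1 at row 1 (s_1 leaves); pivot element 13/5.
Divide row 1 by 13/5; eliminate column b from the other rows.
Row 4 update in column s_3: -1 − 0·(-2/13) = -1.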